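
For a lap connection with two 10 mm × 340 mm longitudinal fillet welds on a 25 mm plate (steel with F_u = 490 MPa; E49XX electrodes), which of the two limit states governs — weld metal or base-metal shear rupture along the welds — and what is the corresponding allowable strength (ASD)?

E49XX → F_EXX = 490 MPa.
t_e = 0.707 × 10 = 7.07 mm; L = 680 mm.
Weld metal: R_n/Ω = (1/2.0) × 0.6 × 490 × 7.07 × 680 × 10⁻³ = 706.7 kN.
Base metal (shear rupture): R_n/Ω = (1/2.0) × 0.6 × 490 × 25 × 680 × 10⁻³ = 2499 kN.
Governing: weld metal.

R_n/Ω ≈ 707 kN (weld metal governs)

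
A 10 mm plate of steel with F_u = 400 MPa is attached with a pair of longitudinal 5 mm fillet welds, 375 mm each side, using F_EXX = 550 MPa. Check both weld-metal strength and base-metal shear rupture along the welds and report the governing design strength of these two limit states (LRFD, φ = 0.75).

t_e = 0.707 × 5 = 3.535 mm; L = 750 mm.
Weld metal: φR_n = 0.75 × 0.6 × 550 × 3.535 × 750 × 10⁻³ = 656.2 kN.
Base metal (shear rupture): φR_n = 0.75 × 0.6 × 400 × 10 × 750 × 10⁻³ = 1350 kN.
Governing: weld metal.

φR_n ≈ 656 kN (weld metal governs)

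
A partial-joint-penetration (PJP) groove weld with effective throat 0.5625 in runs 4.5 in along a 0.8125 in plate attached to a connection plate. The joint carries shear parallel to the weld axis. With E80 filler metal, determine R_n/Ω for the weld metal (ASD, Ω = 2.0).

E80XX → F_EXX = 80 ksi.
Effective throat (given) t_e = 0.5625 in.
A_we = 0.5625 × 4.5 = 2.531 in².
F_nw = 0.6 F_EXX = 48 ksi.
R_n/Ω = (48 × 2.531) / 2.0 = 60.75 kip.

R_n/Ω ≈ 60.8 kip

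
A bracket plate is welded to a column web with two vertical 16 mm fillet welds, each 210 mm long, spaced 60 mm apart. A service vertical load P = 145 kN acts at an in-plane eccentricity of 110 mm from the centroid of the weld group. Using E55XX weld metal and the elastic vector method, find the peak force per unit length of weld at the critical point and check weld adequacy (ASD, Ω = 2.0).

f_max ≈ 1050 N/mm; adequate

E55XX → F_EXX = 550 MPa.
Total weld length L_w = 420 mm. Treat welds as unit-width lines.
Polar moment about centroid: J = 2[d³/12 + d(b/2)²] = 2[210³/12 + 210×30²] = 1922000 mm³.
Direct shear f_v = P/L_w = 145×10³ / 420 = 345.2 N/mm (vertical).
Torsion M = P·e = 145×10³ × 110 = 15950000 N·mm.
Critical point at (x, y) = (30, 105) from centroid. f_tx = M·y/J = 871.6 N/mm; f_ty = M·x/J = 249 N/mm.
Resultant f_max = √[f_tx² + (f_v + f_ty)²] = √[871.6² + (345.2 + 249)²] = 1055 N/mm.
Capacity per unit length: r_n/Ω = (1/2.0) × 0.6 × 550 × (0.707 × 16) = 1866 N/mm.
1055 ≤ 1866 → adequate.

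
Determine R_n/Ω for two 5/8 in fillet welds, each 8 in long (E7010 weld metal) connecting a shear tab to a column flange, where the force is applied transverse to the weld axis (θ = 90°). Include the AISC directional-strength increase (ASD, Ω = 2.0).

R_n/Ω ≈ 223 kips

E70XX → F_EXX = 70 ksi.
t_e = 0.707 × 0.625 = 0.4419 in; A_we = 0.4419 × 16 = 7.07 in².
Directional factor: 1.0 + 0.5 sin^1.5(90°) = 1.5.
F_nw = 0.6 × 70 × 1.5 = 63 ksi.
R_n/Ω = (63 × 7.07) / 2.0 = 222.7 kips.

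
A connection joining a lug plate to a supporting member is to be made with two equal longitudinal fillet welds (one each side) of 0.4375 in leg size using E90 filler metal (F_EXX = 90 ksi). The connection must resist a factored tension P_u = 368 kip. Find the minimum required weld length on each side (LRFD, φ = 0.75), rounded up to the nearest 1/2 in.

Throat t_e = 0.707 × 0.4375 = 0.3093 in.
φr_n = 0.75 × 0.6 × 90 × 0.3093 = 12.53 kip/in.
L_req = P_u / φr_n = 368 / 12.53 = 29.38 in total.
Per side: 29.38 / 2 = 14.69 in.
Round up → use L = 15 in on each side.

L = 15 in on each side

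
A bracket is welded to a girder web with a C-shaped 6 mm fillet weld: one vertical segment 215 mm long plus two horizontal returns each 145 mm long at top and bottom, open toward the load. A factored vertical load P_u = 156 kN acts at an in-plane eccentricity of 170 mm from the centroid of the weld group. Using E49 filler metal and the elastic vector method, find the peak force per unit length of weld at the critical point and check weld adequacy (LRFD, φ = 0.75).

E49XX → F_EXX = 490 MPa.
Total weld length L_w = 505 mm. Treat welds as unit-width lines.
Centroid: x̄ = 2×145×72.5 / 505 = 41.63 mm from the vertical weld.
Polar moment about centroid: J = I_x + I_y = [215³/12 + 2×145×107.5²] + [215×41.63² + 2(145³/12 + 145×30.87²)] = 5337000 mm³.
Direct shear f_v = P/L_w = 156×10³ / 505 = 308.9 N/mm (vertical).
Torsion M = P·e = 156×10³ × 170 = 26520000 N·mm.
Critical point at (x, y) = (103.4, 107.5) from centroid. f_tx = M·y/J = 534.2 N/mm; f_ty = M·x/J = 513.7 N/mm.
Resultant f_max = √[f_tx² + (f_v + f_ty)²] = √[534.2² + (308.9 + 513.7)²] = 980.8 N/mm.
Capacity per unit length: φr_n = 0.75 × 0.6 × 490 × (0.707 × 6) = 935.4 N/mm.
980.8 > 935.4 → NOT adequate.

f_max ≈ 981 N/mm; NOT adequate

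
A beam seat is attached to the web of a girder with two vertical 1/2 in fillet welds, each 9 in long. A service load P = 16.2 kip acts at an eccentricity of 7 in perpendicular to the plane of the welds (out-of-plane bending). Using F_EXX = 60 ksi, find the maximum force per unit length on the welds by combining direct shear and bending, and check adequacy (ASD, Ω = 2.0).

f_max ≈ 4.3 kip/in; adequate

L_w = 2 × 9 = 18 in; section modulus (unit throat) S = 2 × L²/6 = 27 in².
Direct shear f_v = P/L_w = 16.2/18 = 0.9 kip/in.
Moment M = P × e = 16.2 × 7 = 113.4 kip·in; bending f_b = M/S = 4.2 kip/in.
f_max = √(f_v² + f_b²) = √(0.9² + 4.2²) = 4.295 kip/in.
r_n/Ω = (1/2.0) × 0.6 × 60 × (0.707 × 0.5) = 6.363 kip/in → adequate.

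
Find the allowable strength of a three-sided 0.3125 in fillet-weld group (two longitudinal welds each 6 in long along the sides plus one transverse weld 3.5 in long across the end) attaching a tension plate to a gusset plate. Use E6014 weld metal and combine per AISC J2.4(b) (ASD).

R_n/Ω ≈ 61.6 kip

E60XX → F_EXX = 60 ksi.
t_e = 0.707 × 0.3125 = 0.2209 in.
R_nwl = 0.6 × 60 × 0.2209 × 12 = 95.44 kip (longitudinal, 2 welds).
R_nwt = 0.6 × 60 × 0.2209 × 3.5 = 27.84 kip (transverse, base value).
(i) R_nwl + R_nwt = 123.3 kip; (ii) 0.85 R_nwl + 1.5 R_nwt = 122.9 kip.
R_n = max = 123.3 kip [governs: (i)]; R_n/Ω = 61.64 kip.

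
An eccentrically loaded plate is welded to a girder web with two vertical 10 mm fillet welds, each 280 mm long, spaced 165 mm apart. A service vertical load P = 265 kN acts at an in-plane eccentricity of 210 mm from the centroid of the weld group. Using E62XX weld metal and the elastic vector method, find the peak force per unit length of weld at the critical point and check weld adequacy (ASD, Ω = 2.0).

E62XX → F_EXX = 620 MPa.
Total weld length L_w = 560 mm. Treat welds as unit-width lines.
Polar moment about centroid: J = 2[d³/12 + d(b/2)²] = 2[280³/12 + 280×82.5²] = 7470000 mm³.
Direct shear f_v = P/L_w = 265×10³ / 560 = 473.2 N/mm (vertical).
Torsion M = P·e = 265×10³ × 210 = 55650000 N·mm.
Critical point at (x, y) = (82.5, 140) from centroid. f_tx = M·y/J = 1043 N/mm; f_ty = M·x/J = 614.6 N/mm.
Resultant f_max = √[f_tx² + (f_v + f_ty)²] = √[1043² + (473.2 + 614.6)²] = 1507 N/mm.
Capacity per unit length: r_n/Ω = (1/2.0) × 0.6 × 620 × (0.707 × 10) = 1315 N/mm.
1507 > 1315 → NOT adequate.

f_max ≈ 1510 N/mm; NOT adequate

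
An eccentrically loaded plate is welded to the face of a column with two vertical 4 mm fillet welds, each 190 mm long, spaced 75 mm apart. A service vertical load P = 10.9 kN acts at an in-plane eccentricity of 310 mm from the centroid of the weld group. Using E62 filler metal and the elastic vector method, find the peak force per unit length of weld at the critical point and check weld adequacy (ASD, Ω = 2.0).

f_max ≈ 218 N/mm; adequate

E62XX → F_EXX = 620 MPa.
Total weld length L_w = 380 mm. Treat welds as unit-width lines.
Polar moment about centroid: J = 2[d³/12 + d(b/2)²] = 2[190³/12 + 190×37.5²] = 1678000 mm³.
Direct shear f_v = P/L_w = 10.9×10³ / 380 = 28.68 N/mm (vertical).
Torsion M = P·e = 10.9×10³ × 310 = 3379000 N·mm.
Critical point at (x, y) = (37.5, 95) from centroid. f_tx = M·y/J = 191.4 N/mm; f_ty = M·x/J = 75.53 N/mm.
Resultant f_max = √[f_tx² + (f_v + f_ty)²] = √[191.4² + (28.68 + 75.53)²] = 217.9 N/mm.
Capacity per unit length: r_n/Ω = (1/2.0) × 0.6 × 620 × (0.707 × 4) = 526 N/mm.
217.9 ≤ 526 → adequate.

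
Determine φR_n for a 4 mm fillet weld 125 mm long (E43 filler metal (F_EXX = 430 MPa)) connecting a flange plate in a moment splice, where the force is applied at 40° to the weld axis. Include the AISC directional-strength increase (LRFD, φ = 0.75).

t_e = 0.707 × 4 = 2.828 mm; A_we = 2.828 × 125 = 353.5 mm².
Directional factor: 1.0 + 0.5 sin^1.5(40°) = 1.258.
F_nw = 0.6 × 430 × 1.258 = 324.5 MPa.
φR_n = 0.75 × 324.5 × 353.5 × 10⁻³ = 86.03 kN.

φR_n ≈ 86 kN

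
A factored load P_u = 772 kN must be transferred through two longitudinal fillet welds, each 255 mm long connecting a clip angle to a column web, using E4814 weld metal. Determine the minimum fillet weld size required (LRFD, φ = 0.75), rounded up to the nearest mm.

w = 10 mm

E48XX → F_EXX = 480 MPa.
Total weld length L = 510 mm.
Required throat t_e = P_u / (φ × 0.6 F_EXX × L) = 772 / (0.75 × 0.6 × 480 × 510 × 10⁻³) = 7.008 mm.
Required leg w = t_e / 0.707 = 9.912 mm → use 10 mm.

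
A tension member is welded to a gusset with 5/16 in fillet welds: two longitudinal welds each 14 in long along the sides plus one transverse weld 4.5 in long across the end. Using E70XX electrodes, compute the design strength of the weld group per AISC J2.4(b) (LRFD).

φR_n ≈ 226 kip

E70XX → F_EXX = 70 ksi.
t_e = 0.707 × 0.3125 = 0.2209 in.
R_nwl = 0.6 × 70 × 0.2209 × 28 = 259.8 kip (longitudinal, 2 welds).
R_nwt = 0.6 × 70 × 0.2209 × 4.5 = 41.76 kip (transverse, base value).
(i) R_nwl + R_nwt = 301.6 kip; (ii) 0.85 R_nwl + 1.5 R_nwt = 283.5 kip.
R_n = max = 301.6 kip [governs: (i)]; φR_n = 226.2 kip.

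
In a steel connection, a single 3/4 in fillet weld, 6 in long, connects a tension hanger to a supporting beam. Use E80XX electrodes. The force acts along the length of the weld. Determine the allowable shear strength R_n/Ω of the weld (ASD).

R_n/Ω ≈ 76.4 kips

E80XX → F_EXX = 80 ksi.
Effective throat t_e = 0.707 × 0.75 = 0.5302 in.
Total length L = 6 in; A_we = 0.5302 × 6 = 3.181 in².
F_nw = 0.6 F_EXX = 0.6 × 80 = 48 ksi.
R_n = 48 × 3.181 = 152.7 kips; R_n/Ω = 152.7/2.0 = 76.36 kips.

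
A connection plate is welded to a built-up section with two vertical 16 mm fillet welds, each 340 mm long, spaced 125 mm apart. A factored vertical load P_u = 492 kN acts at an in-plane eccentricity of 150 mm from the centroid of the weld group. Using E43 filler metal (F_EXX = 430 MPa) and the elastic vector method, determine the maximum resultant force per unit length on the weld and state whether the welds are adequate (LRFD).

Total weld length L_w = 680 mm. Treat welds as unit-width lines.
Polar moment about centroid: J = 2[d³/12 + d(b/2)²] = 2[340³/12 + 340×62.5²] = 9207000 mm³.
Direct shear f_v = P/L_w = 492×10³ / 680 = 723.5 N/mm (vertical).
Torsion M = P·e = 492×10³ × 150 = 73800000 N·mm.
Critical point at (x, y) = (62.5, 170) from centroid. f_tx = M·y/J = 1363 N/mm; f_ty = M·x/J = 501 N/mm.
Resultant f_max = √[f_tx² + (f_v + f_ty)²] = √[1363² + (723.5 + 501)²] = 1832 N/mm.
Capacity per unit length: φr_n = 0.75 × 0.6 × 430 × (0.707 × 16) = 2189 N/mm.
1832 ≤ 2189 → adequate.

f_max ≈ 1830 N/mm; adequate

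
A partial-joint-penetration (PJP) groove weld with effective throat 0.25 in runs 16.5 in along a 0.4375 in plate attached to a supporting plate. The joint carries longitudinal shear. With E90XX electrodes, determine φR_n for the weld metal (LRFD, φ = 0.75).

E90XX → F_EXX = 90 ksi.
Effective throat (given) t_e = 0.25 in.
A_we = 0.25 × 16.5 = 4.125 in².
F_nw = 0.6 F_EXX = 54 ksi.
φR_n = 0.75 × 54 × 4.125 = 167.1 kip.

φR_n ≈ 167 kip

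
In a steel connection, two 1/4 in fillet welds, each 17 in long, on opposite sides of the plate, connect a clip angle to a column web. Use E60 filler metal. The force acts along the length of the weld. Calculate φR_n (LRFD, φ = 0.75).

E60XX → F_EXX = 60 ksi.
Effective throat t_e = 0.707 × 0.25 = 0.1767 in.
Total length L = 34 in; A_we = 0.1767 × 34 = 6.01 in².
F_nw = 0.6 F_EXX = 0.6 × 60 = 36 ksi.
φR_n = 0.75 × 36 × 6.01 = 162.3 kips.

φR_n ≈ 162 kips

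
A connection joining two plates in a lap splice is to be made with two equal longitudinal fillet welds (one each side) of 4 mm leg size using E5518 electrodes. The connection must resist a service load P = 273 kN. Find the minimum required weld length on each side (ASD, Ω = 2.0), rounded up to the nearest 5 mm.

E55XX → F_EXX = 550 MPa.
Throat t_e = 0.707 × 4 = 2.828 mm.
r_n/Ω = (0.6 × 550 × 2.828) / 2.0 = 466.6 N/mm = 0.4666 kN/mm.
L_req = P / (r_n/Ω) = 273 / 0.4666 = 585.1 mm total.
Per side: 585.1 / 2 = 292.5 mm.
Round up → use L = 295 mm on each side.

L = 295 mm on each side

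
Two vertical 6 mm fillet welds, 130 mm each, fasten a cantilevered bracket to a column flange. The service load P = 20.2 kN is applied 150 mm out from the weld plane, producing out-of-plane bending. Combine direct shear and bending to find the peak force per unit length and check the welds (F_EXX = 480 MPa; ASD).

L_w = 2 × 130 = 260 mm; section modulus (unit throat) S = 2 × L²/6 = 5633 mm².
Direct shear f_v = P/L_w = 20.2×10³/260 = 77.69 N/mm.
Moment M = P × e = 20.2×10³ × 150 = 3030000 N·mm; bending f_b = M/S = 537.9 N/mm.
f_max = √(f_v² + f_b²) = √(77.69² + 537.9²) = 543.5 N/mm.
r_n/Ω = (1/2.0) × 0.6 × 480 × (0.707 × 6) = 610.8 N/mm → adequate.

f_max ≈ 543 N/mm; adequate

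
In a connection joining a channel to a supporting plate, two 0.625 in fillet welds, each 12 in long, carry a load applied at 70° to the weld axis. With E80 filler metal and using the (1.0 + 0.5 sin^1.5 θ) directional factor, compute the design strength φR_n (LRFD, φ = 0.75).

E80XX → F_EXX = 80 ksi.
t_e = 0.707 × 0.625 = 0.4419 in; A_we = 0.4419 × 24 = 10.6 in².
Directional factor: 1.0 + 0.5 sin^1.5(70°) = 1.455.
F_nw = 0.6 × 80 × 1.455 = 69.86 ksi.
φR_n = 0.75 × 69.86 × 10.6 = 555.7 kip.

φR_n ≈ 556 kip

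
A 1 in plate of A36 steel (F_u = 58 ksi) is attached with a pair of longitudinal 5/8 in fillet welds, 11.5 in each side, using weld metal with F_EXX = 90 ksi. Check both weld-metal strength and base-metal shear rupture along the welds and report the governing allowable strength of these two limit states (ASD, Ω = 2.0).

R_n/Ω ≈ 274 kips (weld metal governs)

t_e = 0.707 × 0.625 = 0.4419 in; L = 23 in.
Weld metal: R_n/Ω = (1/2.0) × 0.6 × 90 × 0.4419 × 23 = 274.4 kips.
Base metal (shear rupture): R_n/Ω = (1/2.0) × 0.6 × 58 × 1 × 23 = 400.2 kips.
Governing: weld metal.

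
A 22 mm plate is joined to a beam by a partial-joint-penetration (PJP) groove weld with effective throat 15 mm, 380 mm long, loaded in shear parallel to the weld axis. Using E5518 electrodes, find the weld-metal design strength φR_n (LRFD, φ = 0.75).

E55XX → F_EXX = 550 MPa.
Effective throat (given) t_e = 15 mm.
A_we = 15 × 380 = 5700 mm².
F_nw = 0.6 F_EXX = 330 MPa.
φR_n = 0.75 × 330 × 5700 × 10⁻³ = 1411 kN.

φR_n ≈ 1410 kN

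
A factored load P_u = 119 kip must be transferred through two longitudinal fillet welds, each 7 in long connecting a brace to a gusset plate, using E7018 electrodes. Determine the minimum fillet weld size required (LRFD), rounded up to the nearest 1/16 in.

w = 7/16 in

E70XX → F_EXX = 70 ksi.
Total weld length L = 14 in.
Required throat t_e = P_u / (φ × 0.6 F_EXX × L) = 119 / (0.75 × 0.6 × 70 × 14) = 0.2698 in.
Required leg w = t_e / 0.707 = 0.3817 in → use 7/16 in.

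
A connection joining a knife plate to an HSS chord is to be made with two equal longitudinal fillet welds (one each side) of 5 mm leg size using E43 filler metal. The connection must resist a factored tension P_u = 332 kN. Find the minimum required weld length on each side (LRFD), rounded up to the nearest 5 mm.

E43XX → F_EXX = 430 MPa.
Throat t_e = 0.707 × 5 = 3.535 mm.
φr_n = 0.75 × 0.6 × 430 × 3.535 × 10⁻³ = 0.684 kN/mm.
L_req = P_u / φr_n = 332 / 0.684 = 485.4 mm total.
Per side: 485.4 / 2 = 242.7 mm.
Round up → use L = 245 mm on each side.

L = 245 mm on each side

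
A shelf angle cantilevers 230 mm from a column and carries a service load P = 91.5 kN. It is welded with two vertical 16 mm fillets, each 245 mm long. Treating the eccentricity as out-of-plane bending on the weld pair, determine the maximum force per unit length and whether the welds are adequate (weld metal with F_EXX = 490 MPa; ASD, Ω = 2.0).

L_w = 2 × 245 = 490 mm; section modulus (unit throat) S = 2 × L²/6 = 20010 mm².
Direct shear f_v = P/L_w = 91.5×10³/490 = 186.7 N/mm.
Moment M = P × e = 91.5×10³ × 230 = 21045000 N·mm; bending f_b = M/S = 1052 N/mm.
f_max = √(f_v² + f_b²) = √(186.7² + 1052²) = 1068 N/mm.
r_n/Ω = (1/2.0) × 0.6 × 490 × (0.707 × 16) = 1663 N/mm → adequate.

f_max ≈ 1070 N/mm; adequate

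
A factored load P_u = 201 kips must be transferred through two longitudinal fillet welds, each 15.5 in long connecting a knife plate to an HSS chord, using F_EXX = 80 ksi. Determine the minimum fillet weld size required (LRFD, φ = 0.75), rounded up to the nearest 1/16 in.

Total weld length L = 31 in.
Required throat t_e = P_u / (φ × 0.6 F_EXX × L) = 201 / (0.75 × 0.6 × 80 × 31) = 0.1801 in.
Required leg w = t_e / 0.707 = 0.2547 in → use 5/16 in.

w = 5/16 in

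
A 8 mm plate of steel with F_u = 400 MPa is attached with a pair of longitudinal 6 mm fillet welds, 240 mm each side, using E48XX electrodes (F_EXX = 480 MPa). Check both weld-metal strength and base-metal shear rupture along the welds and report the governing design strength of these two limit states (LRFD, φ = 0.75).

φR_n ≈ 440 kN (weld metal governs)

t_e = 0.707 × 6 = 4.242 mm; L = 480 mm.
Weld metal: φR_n = 0.75 × 0.6 × 480 × 4.242 × 480 × 10⁻³ = 439.8 kN.
Base metal (shear rupture): φR_n = 0.75 × 0.6 × 400 × 8 × 480 × 10⁻³ = 691.2 kN.
Governing: weld metal.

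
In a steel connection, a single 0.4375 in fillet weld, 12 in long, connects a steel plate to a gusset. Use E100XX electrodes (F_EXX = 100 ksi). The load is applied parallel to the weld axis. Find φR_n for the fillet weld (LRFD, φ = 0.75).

Effective throat t_e = 0.707 × 0.4375 = 0.3093 in.
Total length L = 12 in; A_we = 0.3093 × 12 = 3.712 in².
F_nw = 0.6 F_EXX = 0.6 × 100 = 60 ksi.
φR_n = 0.75 × 60 × 3.712 = 167 kips.

φR_n ≈ 167 kips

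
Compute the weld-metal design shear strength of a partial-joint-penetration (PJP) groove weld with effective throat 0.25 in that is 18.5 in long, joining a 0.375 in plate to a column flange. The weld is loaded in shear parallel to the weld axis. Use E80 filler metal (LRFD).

E80XX → F_EXX = 80 ksi.
Effective throat (given) t_e = 0.25 in.
A_we = 0.25 × 18.5 = 4.625 in².
F_nw = 0.6 F_EXX = 48 ksi.
φR_n = 0.75 × 48 × 4.625 = 166.5 kips.

φR_n ≈ 166 kips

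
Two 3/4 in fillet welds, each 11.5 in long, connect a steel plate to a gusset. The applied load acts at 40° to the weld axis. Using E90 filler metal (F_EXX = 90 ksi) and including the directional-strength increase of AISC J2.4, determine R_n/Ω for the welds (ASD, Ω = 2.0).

t_e = 0.707 × 0.75 = 0.5302 in; A_we = 0.5302 × 23 = 12.2 in².
Directional factor: 1.0 + 0.5 sin^1.5(40°) = 1.258.
F_nw = 0.6 × 90 × 1.258 = 67.91 ksi.
R_n/Ω = (67.91 × 12.2) / 2.0 = 414.1 kips.

R_n/Ω ≈ 414 kips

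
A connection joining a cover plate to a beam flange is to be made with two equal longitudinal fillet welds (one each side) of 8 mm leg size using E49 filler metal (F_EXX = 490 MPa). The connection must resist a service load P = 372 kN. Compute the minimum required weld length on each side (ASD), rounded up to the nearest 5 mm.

Throat t_e = 0.707 × 8 = 5.656 mm.
r_n/Ω = (0.6 × 490 × 5.656) / 2.0 = 831.4 N/mm = 0.8314 kN/mm.
L_req = P / (r_n/Ω) = 372 / 0.8314 = 447.4 mm total.
Per side: 447.4 / 2 = 223.7 mm.
Round up → use L = 225 mm on each side.

L = 225 mm on each side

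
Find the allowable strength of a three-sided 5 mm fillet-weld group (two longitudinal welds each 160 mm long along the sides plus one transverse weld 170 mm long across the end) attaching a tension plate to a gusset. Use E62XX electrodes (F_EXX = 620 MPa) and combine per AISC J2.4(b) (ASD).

R_n/Ω ≈ 347 kN

t_e = 0.707 × 5 = 3.535 mm.
R_nwl = 0.6 × 620 × 3.535 × 320 × 10⁻³ = 420.8 kN (longitudinal, 2 welds).
R_nwt = 0.6 × 620 × 3.535 × 170 × 10⁻³ = 223.6 kN (transverse, base value).
(i) R_nwl + R_nwt = 644.4 kN; (ii) 0.85 R_nwl + 1.5 R_nwt = 693 kN.
R_n = max = 693 kN [governs: (ii)]; R_n/Ω = 346.5 kN.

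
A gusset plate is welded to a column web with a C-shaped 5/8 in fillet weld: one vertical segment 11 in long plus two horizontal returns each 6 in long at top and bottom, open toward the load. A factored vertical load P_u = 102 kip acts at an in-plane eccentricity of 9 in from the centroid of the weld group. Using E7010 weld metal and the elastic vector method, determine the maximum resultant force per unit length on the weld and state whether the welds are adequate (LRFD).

E70XX → F_EXX = 70 ksi.
Total weld length L_w = 23 in. Treat welds as unit-width lines.
Centroid: x̄ = 2×6×3 / 23 = 1.565 in from the vertical weld.
Polar moment about centroid: J = I_x + I_y = [11³/12 + 2×6×5.5²] + [11×1.565² + 2(6³/12 + 6×1.435²)] = 561.6 in³.
Direct shear f_v = P/L_w = 102 / 23 = 4.435 kip/in (vertical).
Torsion M = P·e = 102 × 9 = 918 kip·in.
Critical point at (x, y) = (4.435, 5.5) from centroid. f_tx = M·y/J = 8.991 kip/in; f_ty = M·x/J = 7.25 kip/in.
Resultant f_max = √[f_tx² + (f_v + f_ty)²] = √[8.991² + (4.435 + 7.25)²] = 14.74 kip/in.
Capacity per unit length: φr_n = 0.75 × 0.6 × 70 × (0.707 × 0.625) = 13.92 kip/in.
14.74 > 13.92 → NOT adequate.

f_max ≈ 14.7 kip/in; NOT adequate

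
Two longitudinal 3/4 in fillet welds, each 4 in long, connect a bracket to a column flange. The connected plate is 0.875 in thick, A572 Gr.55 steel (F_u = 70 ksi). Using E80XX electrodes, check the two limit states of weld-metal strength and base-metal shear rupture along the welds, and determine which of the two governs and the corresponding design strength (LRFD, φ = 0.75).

E80XX → F_EXX = 80 ksi.
t_e = 0.707 × 0.75 = 0.5302 in; L = 8 in.
Weld metal: φR_n = 0.75 × 0.6 × 80 × 0.5302 × 8 = 152.7 kip.
Base metal (shear rupture): φR_n = 0.75 × 0.6 × 70 × 0.875 × 8 = 220.5 kip.
Governing: weld metal.

φR_n ≈ 153 kip (weld metal governs)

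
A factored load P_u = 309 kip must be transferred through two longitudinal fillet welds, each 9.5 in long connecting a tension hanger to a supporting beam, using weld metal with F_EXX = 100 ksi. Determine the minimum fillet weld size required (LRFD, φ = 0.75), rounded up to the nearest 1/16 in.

w = 9/16 in

Total weld length L = 19 in.
Required throat t_e = P_u / (φ × 0.6 F_EXX × L) = 309 / (0.75 × 0.6 × 100 × 19) = 0.3614 in.
Required leg w = t_e / 0.707 = 0.5112 in → use 9/16 in.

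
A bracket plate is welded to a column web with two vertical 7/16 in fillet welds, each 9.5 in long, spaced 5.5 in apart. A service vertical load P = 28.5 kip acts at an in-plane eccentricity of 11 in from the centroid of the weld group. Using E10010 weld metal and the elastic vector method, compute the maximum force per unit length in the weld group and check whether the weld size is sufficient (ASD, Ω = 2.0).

E100XX → F_EXX = 100 ksi.
Total weld length L_w = 19 in. Treat welds as unit-width lines.
Polar moment about centroid: J = 2[d³/12 + d(b/2)²] = 2[9.5³/12 + 9.5×2.75²] = 286.6 in³.
Direct shear f_v = P/L_w = 28.5 / 19 = 1.5 kip/in (vertical).
Torsion M = P·e = 28.5 × 11 = 313.5 kip·in.
Critical point at (x, y) = (2.75, 4.75) from centroid. f_tx = M·y/J = 5.196 kip/in; f_ty = M·x/J = 3.008 kip/in.
Resultant f_max = √[f_tx² + (f_v + f_ty)²] = √[5.196² + (1.5 + 3.008)²] = 6.879 kip/in.
Capacity per unit length: r_n/Ω = (1/2.0) × 0.6 × 100 × (0.707 × 0.4375) = 9.279 kip/in.
6.879 ≤ 9.279 → adequate.

f_max ≈ 6.88 kip/in; adequate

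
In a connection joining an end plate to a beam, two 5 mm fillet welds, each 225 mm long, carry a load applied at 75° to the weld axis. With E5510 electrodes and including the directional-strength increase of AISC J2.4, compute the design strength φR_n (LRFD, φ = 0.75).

φR_n ≈ 581 kN

E55XX → F_EXX = 550 MPa.
t_e = 0.707 × 5 = 3.535 mm; A_we = 3.535 × 450 = 1591 mm².
Directional factor: 1.0 + 0.5 sin^1.5(75°) = 1.475.
F_nw = 0.6 × 550 × 1.475 = 486.6 MPa.
φR_n = 0.75 × 486.6 × 1591 × 10⁻³ = 580.6 kN.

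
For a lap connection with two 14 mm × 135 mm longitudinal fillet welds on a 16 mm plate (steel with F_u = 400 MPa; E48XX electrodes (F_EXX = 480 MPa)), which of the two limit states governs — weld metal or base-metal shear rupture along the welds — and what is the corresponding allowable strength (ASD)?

R_n/Ω ≈ 385 kN (weld metal governs)

t_e = 0.707 × 14 = 9.898 mm; L = 270 mm.
Weld metal: R_n/Ω = (1/2.0) × 0.6 × 480 × 9.898 × 270 × 10⁻³ = 384.8 kN.
Base metal (shear rupture): R_n/Ω = (1/2.0) × 0.6 × 400 × 16 × 270 × 10⁻³ = 518.4 kN.
Governing: weld metal.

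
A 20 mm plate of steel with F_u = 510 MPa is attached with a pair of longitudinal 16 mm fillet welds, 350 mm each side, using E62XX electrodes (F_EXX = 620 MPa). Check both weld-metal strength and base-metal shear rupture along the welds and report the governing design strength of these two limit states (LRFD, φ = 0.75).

t_e = 0.707 × 16 = 11.31 mm; L = 700 mm.
Weld metal: φR_n = 0.75 × 0.6 × 620 × 11.31 × 700 × 10⁻³ = 2209 kN.
Base metal (shear rupture): φR_n = 0.75 × 0.6 × 510 × 20 × 700 × 10⁻³ = 3213 kN.
Governing: weld metal.

φR_n ≈ 2210 kN (weld metal governs)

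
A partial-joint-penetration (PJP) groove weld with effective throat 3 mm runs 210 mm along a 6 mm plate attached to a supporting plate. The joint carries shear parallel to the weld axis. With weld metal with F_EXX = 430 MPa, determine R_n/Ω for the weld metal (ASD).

Effective throat (given) t_e = 3 mm.
A_we = 3 × 210 = 630 mm².
F_nw = 0.6 F_EXX = 258 MPa.
R_n/Ω = (258 × 630) / 2.0 × 10⁻³ = 81.27 kN.

R_n/Ω ≈ 81.3 kN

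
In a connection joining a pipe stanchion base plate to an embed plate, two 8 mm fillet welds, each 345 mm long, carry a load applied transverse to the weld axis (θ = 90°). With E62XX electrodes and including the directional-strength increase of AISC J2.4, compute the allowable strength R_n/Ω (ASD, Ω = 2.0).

R_n/Ω ≈ 1090 kN

E62XX → F_EXX = 620 MPa.
t_e = 0.707 × 8 = 5.656 mm; A_we = 5.656 × 690 = 3903 mm².
Directional factor: 1.0 + 0.5 sin^1.5(90°) = 1.5.
F_nw = 0.6 × 620 × 1.5 = 558 MPa.
R_n/Ω = (558 × 3903) / 2.0 × 10⁻³ = 1089 kN.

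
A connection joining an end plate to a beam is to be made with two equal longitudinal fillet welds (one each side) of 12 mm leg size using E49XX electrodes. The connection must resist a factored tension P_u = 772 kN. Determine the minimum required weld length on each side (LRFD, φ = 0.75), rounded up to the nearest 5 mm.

E49XX → F_EXX = 490 MPa.
Throat t_e = 0.707 × 12 = 8.484 mm.
φr_n = 0.75 × 0.6 × 490 × 8.484 × 10⁻³ = 1.871 kN/mm.
L_req = P_u / φr_n = 772 / 1.871 = 412.7 mm total.
Per side: 412.7 / 2 = 206.3 mm.
Round up → use L = 210 mm on each side.

L = 210 mm on each side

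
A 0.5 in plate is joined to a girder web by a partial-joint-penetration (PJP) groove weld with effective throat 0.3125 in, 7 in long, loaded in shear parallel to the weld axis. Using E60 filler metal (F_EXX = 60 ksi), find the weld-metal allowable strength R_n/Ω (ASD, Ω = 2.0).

R_n/Ω ≈ 39.4 kips

Effective throat (given) t_e = 0.3125 in.
A_we = 0.3125 × 7 = 2.188 in².
F_nw = 0.6 F_EXX = 36 ksi.
R_n/Ω = (36 × 2.188) / 2.0 = 39.38 kips.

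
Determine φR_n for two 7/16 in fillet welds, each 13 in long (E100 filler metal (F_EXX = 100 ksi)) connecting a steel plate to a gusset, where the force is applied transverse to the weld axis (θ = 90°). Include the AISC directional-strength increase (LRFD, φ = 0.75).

φR_n ≈ 543 kips

t_e = 0.707 × 0.4375 = 0.3093 in; A_we = 0.3093 × 26 = 8.042 in².
Directional factor: 1.0 + 0.5 sin^1.5(90°) = 1.5.
F_nw = 0.6 × 100 × 1.5 = 90 ksi.
φR_n = 0.75 × 90 × 8.042 = 542.8 kips.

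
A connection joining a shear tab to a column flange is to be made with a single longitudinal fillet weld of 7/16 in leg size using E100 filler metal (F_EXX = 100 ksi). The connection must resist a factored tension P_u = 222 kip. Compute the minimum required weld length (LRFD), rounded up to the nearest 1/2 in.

Throat t_e = 0.707 × 0.4375 = 0.3093 in.
φr_n = 0.75 × 0.6 × 100 × 0.3093 = 13.92 kip/in.
L_req = P_u / φr_n = 222 / 13.92 = 15.95 in total.
Round up → use L = 16 in.

L = 16 in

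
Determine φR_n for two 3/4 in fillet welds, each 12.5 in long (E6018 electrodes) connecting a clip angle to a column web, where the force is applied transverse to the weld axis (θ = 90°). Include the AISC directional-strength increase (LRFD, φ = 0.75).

E60XX → F_EXX = 60 ksi.
t_e = 0.707 × 0.75 = 0.5302 in; A_we = 0.5302 × 25 = 13.26 in².
Directional factor: 1.0 + 0.5 sin^1.5(90°) = 1.5.
F_nw = 0.6 × 60 × 1.5 = 54 ksi.
φR_n = 0.75 × 54 × 13.26 = 536.9 kips.

φR_n ≈ 537 kips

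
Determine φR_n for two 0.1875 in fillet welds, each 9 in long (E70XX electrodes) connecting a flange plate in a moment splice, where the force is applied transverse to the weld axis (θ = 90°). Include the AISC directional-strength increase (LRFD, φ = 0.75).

φR_n ≈ 113 kip

E70XX → F_EXX = 70 ksi.
t_e = 0.707 × 0.1875 = 0.1326 in; A_we = 0.1326 × 18 = 2.386 in².
Directional factor: 1.0 + 0.5 sin^1.5(90°) = 1.5.
F_nw = 0.6 × 70 × 1.5 = 63 ksi.
φR_n = 0.75 × 63 × 2.386 = 112.7 kip.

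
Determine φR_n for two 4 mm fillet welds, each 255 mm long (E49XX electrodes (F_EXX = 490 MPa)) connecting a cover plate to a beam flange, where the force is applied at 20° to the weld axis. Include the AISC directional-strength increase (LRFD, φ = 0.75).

t_e = 0.707 × 4 = 2.828 mm; A_we = 2.828 × 510 = 1442 mm².
Directional factor: 1.0 + 0.5 sin^1.5(20°) = 1.1.
F_nw = 0.6 × 490 × 1.1 = 323.4 MPa.
φR_n = 0.75 × 323.4 × 1442 × 10⁻³ = 349.8 kN.

φR_n ≈ 350 kN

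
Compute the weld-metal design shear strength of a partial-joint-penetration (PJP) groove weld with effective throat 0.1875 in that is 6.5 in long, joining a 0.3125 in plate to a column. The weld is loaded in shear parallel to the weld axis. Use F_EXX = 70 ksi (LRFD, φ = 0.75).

φR_n ≈ 38.4 kips

Effective throat (given) t_e = 0.1875 in.
A_we = 0.1875 × 6.5 = 1.219 in².
F_nw = 0.6 F_EXX = 42 ksi.
φR_n = 0.75 × 42 × 1.219 = 38.39 kips.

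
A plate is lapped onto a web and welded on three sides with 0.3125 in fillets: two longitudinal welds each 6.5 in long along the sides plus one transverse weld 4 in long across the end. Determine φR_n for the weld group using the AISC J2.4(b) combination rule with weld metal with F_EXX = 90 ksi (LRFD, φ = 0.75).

t_e = 0.707 × 0.3125 = 0.2209 in.
R_nwl = 0.6 × 90 × 0.2209 × 13 = 155.1 kip (longitudinal, 2 welds).
R_nwt = 0.6 × 90 × 0.2209 × 4 = 47.72 kip (transverse, base value).
(i) R_nwl + R_nwt = 202.8 kip; (ii) 0.85 R_nwl + 1.5 R_nwt = 203.4 kip.
R_n = max = 203.4 kip [governs: (ii)]; φR_n = 152.6 kip.

φR_n ≈ 153 kip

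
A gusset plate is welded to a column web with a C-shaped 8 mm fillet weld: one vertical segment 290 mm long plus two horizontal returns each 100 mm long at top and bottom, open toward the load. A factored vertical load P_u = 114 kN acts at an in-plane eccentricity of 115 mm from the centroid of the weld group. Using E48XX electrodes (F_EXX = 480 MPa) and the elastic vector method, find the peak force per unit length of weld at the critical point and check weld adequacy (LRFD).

Total weld length L_w = 490 mm. Treat welds as unit-width lines.
Centroid: x̄ = 2×100×50 / 490 = 20.41 mm from the vertical weld.
Polar moment about centroid: J = I_x + I_y = [290³/12 + 2×100×145²] + [290×20.41² + 2(100³/12 + 100×29.59²)] = 6700000 mm³.
Direct shear f_v = P/L_w = 114×10³ / 490 = 232.7 N/mm (vertical).
Torsion M = P·e = 114×10³ × 115 = 13110000 N·mm.
Critical point at (x, y) = (79.59, 145) from centroid. f_tx = M·y/J = 283.7 N/mm; f_ty = M·x/J = 155.7 N/mm.
Resultant f_max = √[f_tx² + (f_v + f_ty)²] = √[283.7² + (232.7 + 155.7)²] = 481 N/mm.
Capacity per unit length: φr_n = 0.75 × 0.6 × 480 × (0.707 × 8) = 1222 N/mm.
481 ≤ 1222 → adequate.

f_max ≈ 481 N/mm; adequate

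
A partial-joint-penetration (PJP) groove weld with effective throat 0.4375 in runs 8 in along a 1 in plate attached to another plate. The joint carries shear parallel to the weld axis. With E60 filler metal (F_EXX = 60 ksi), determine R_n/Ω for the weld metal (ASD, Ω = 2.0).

R_n/Ω ≈ 63 kips

Effective throat (given) t_e = 0.4375 in.
A_we = 0.4375 × 8 = 3.5 in².
F_nw = 0.6 F_EXX = 36 ksi.
R_n/Ω = (36 × 3.5) / 2.0 = 63 kips.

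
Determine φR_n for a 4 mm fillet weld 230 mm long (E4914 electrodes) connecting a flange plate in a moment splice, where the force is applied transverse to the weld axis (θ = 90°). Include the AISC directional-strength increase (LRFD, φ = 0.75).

φR_n ≈ 215 kN

E49XX → F_EXX = 490 MPa.
t_e = 0.707 × 4 = 2.828 mm; A_we = 2.828 × 230 = 650.4 mm².
Directional factor: 1.0 + 0.5 sin^1.5(90°) = 1.5.
F_nw = 0.6 × 490 × 1.5 = 441 MPa.
φR_n = 0.75 × 441 × 650.4 × 10⁻³ = 215.1 kN.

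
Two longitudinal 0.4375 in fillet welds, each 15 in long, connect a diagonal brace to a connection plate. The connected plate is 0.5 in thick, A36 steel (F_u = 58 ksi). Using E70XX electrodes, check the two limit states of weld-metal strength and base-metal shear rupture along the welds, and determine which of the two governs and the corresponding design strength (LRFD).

φR_n ≈ 292 kip (weld metal governs)

E70XX → F_EXX = 70 ksi.
t_e = 0.707 × 0.4375 = 0.3093 in; L = 30 in.
Weld metal: φR_n = 0.75 × 0.6 × 70 × 0.3093 × 30 = 292.3 kip.
Base metal (shear rupture): φR_n = 0.75 × 0.6 × 58 × 0.5 × 30 = 391.5 kip.
Governing: weld metal.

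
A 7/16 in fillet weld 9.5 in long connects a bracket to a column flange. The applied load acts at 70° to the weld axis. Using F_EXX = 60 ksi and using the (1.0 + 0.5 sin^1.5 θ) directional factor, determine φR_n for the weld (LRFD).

t_e = 0.707 × 0.4375 = 0.3093 in; A_we = 0.3093 × 9.5 = 2.938 in².
Directional factor: 1.0 + 0.5 sin^1.5(70°) = 1.455.
F_nw = 0.6 × 60 × 1.455 = 52.4 ksi.
φR_n = 0.75 × 52.4 × 2.938 = 115.5 kips.

φR_n ≈ 115 kips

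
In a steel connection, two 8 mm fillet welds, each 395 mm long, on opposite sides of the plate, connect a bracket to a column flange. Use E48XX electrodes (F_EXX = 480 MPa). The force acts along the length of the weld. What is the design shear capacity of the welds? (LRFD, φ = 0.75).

Effective throat t_e = 0.707 × 8 = 5.656 mm.
Total length L = 790 mm; A_we = 5.656 × 790 = 4468 mm².
F_nw = 0.6 F_EXX = 0.6 × 480 = 288 MPa.
φR_n = 0.75 × 288 × 4468 × 10⁻³ = 965.1 kN.

φR_n ≈ 965 kN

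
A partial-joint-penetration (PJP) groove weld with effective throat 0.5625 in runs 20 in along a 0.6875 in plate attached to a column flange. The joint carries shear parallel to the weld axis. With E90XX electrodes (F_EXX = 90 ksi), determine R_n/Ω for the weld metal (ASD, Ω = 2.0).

R_n/Ω ≈ 304 kip

Effective throat (given) t_e = 0.5625 in.
A_we = 0.5625 × 20 = 11.25 in².
F_nw = 0.6 F_EXX = 54 ksi.
R_n/Ω = (54 × 11.25) / 2.0 = 303.8 kip.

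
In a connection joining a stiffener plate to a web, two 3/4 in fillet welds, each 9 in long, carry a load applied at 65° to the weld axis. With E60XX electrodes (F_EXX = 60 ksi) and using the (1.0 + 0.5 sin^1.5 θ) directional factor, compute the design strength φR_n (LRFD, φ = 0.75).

t_e = 0.707 × 0.75 = 0.5302 in; A_we = 0.5302 × 18 = 9.544 in².
Directional factor: 1.0 + 0.5 sin^1.5(65°) = 1.431.
F_nw = 0.6 × 60 × 1.431 = 51.53 ksi.
φR_n = 0.75 × 51.53 × 9.544 = 368.9 kips.

φR_n ≈ 369 kips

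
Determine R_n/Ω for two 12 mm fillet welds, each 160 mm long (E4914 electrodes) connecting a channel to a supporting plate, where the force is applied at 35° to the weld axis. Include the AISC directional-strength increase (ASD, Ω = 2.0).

R_n/Ω ≈ 486 kN

E49XX → F_EXX = 490 MPa.
t_e = 0.707 × 12 = 8.484 mm; A_we = 8.484 × 320 = 2715 mm².
Directional factor: 1.0 + 0.5 sin^1.5(35°) = 1.217.
F_nw = 0.6 × 490 × 1.217 = 357.9 MPa.
R_n/Ω = (357.9 × 2715) / 2.0 × 10⁻³ = 485.8 kN.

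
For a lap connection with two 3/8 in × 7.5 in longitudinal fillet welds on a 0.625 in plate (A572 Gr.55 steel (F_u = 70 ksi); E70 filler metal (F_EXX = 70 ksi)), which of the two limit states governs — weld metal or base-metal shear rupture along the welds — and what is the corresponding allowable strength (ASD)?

t_e = 0.707 × 0.375 = 0.2651 in; L = 15 in.
Weld metal: R_n/Ω = (1/2.0) × 0.6 × 70 × 0.2651 × 15 = 83.51 kip.
Base metal (shear rupture): R_n/Ω = (1/2.0) × 0.6 × 70 × 0.625 × 15 = 196.9 kip.
Governing: weld metal.

R_n/Ω ≈ 83.5 kip (weld metal governs)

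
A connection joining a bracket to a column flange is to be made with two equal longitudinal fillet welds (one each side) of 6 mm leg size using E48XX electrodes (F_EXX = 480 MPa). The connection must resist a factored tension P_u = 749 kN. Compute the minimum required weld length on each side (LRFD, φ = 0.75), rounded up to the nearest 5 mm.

L = 410 mm on each side

Throat t_e = 0.707 × 6 = 4.242 mm.
φr_n = 0.75 × 0.6 × 480 × 4.242 × 10⁻³ = 0.9163 kN/mm.
L_req = P_u / φr_n = 749 / 0.9163 = 817.4 mm total.
Per side: 817.4 / 2 = 408.7 mm.
Round up → use L = 410 mm on each side.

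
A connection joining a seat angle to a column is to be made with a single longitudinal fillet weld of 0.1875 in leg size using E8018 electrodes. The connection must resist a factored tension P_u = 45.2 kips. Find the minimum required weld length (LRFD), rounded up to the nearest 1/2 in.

L = 9.5 in

E80XX → F_EXX = 80 ksi.
Throat t_e = 0.707 × 0.1875 = 0.1326 in.
φr_n = 0.75 × 0.6 × 80 × 0.1326 = 4.772 kips/in.
L_req = P_u / φr_n = 45.2 / 4.772 = 9.471 in total.
Round up → use L = 9.5 in.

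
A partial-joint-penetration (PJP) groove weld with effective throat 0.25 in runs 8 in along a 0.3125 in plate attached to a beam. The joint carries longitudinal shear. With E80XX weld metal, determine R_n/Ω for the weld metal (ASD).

E80XX → F_EXX = 80 ksi.
Effective throat (given) t_e = 0.25 in.
A_we = 0.25 × 8 = 2 in².
F_nw = 0.6 F_EXX = 48 ksi.
R_n/Ω = (48 × 2) / 2.0 = 48 kips.

R_n/Ω ≈ 48 kips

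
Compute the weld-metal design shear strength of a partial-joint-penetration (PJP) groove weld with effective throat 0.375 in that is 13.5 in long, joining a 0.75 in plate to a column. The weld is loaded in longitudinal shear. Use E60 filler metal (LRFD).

φR_n ≈ 137 kips

E60XX → F_EXX = 60 ksi.
Effective throat (given) t_e = 0.375 in.
A_we = 0.375 × 13.5 = 5.062 in².
F_nw = 0.6 F_EXX = 36 ksi.
φR_n = 0.75 × 36 × 5.062 = 136.7 kips.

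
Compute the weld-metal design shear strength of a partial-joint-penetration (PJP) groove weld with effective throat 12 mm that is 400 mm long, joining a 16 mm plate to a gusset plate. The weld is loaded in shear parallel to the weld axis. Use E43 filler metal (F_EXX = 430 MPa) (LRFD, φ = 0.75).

φR_n ≈ 929 kN

Effective throat (given) t_e = 12 mm.
A_we = 12 × 400 = 4800 mm².
F_nw = 0.6 F_EXX = 258 MPa.
φR_n = 0.75 × 258 × 4800 × 10⁻³ = 928.8 kN.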